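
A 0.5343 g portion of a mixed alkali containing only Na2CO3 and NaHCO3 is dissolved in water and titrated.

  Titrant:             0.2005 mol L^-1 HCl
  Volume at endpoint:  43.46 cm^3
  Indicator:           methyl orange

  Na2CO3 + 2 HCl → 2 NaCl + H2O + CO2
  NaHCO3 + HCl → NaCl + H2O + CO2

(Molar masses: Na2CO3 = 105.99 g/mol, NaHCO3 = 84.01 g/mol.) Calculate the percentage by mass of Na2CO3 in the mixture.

63.24 %

n(HCl) = 0.04346 × 0.2005 = 8.714 × 10^-3 mol
Let x = n(Na2CO3), y = n(NaHCO3).
Titrant: 2x + 1y = 8.714 × 10^-3;  mass: 105.99x + 84.01y = 0.5343
Solving, x = 3.188 × 10^-3 mol, y = 2.338 × 10^-3 mol
mass of Na2CO3 = 3.188 × 10^-3 × 105.99 = 0.3379 g
% Na2CO3 = 0.3379 / 0.5343 × 100 = 63.24 %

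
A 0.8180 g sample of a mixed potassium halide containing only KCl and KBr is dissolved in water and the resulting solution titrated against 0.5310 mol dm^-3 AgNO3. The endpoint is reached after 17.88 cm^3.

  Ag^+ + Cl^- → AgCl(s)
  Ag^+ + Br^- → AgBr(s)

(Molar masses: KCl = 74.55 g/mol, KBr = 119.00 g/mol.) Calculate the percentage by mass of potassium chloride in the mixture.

63.93 %

n(AgNO3) = 0.01788 × 0.5310 = 9.494 × 10^-3 mol
Let x = n(KCl), y = n(KBr).
Titrant: 1x + 1y = 9.494 × 10^-3;  mass: 74.55x + 119.00y = 0.8180
Solving, x = 7.015 × 10^-3 mol, y = 2.479 × 10^-3 mol
mass of KCl = 7.015 × 10^-3 × 74.55 = 0.5230 g
% KCl = 0.5230 / 0.8180 × 100 = 63.93 %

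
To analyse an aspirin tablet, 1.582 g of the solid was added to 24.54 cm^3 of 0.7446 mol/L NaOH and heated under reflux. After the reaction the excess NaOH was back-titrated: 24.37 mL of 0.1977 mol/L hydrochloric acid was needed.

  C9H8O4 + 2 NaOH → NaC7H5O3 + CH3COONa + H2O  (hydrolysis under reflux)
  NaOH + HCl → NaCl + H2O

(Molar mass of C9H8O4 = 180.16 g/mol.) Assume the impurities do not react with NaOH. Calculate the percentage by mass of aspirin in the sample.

n(NaOH) added = 0.02454 × 0.7446 = 0.01827 mol
n(HCl) used in back-titration = 0.02437 × 0.1977 = 4.818 × 10^-3 mol
n(NaOH) left over = 4.818 × 10^-3 mol (1:1 ratio)
n(NaOH) consumed by analyte = 0.01827 − 4.818 × 10^-3 = 0.01345 mol
From the 1:2 ratio, n(C9H8O4) = 1/2 × 0.01345 = 6.727 × 10^-3 mol
mass of C9H8O4 = 6.727 × 10^-3 × 180.16 = 1.212 g
% C9H8O4 = 1.212 / 1.582 × 100 = 76.61 %

76.61 %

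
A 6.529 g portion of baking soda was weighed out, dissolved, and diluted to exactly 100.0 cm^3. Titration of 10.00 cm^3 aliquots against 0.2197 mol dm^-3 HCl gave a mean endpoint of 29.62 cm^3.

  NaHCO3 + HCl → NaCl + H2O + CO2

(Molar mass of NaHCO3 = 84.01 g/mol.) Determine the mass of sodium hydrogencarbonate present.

n(HCl) per titration = 0.02962 × 0.2197 = 6.508 × 10^-3 mol
n(NaHCO3) in each aliquot = 6.508 × 10^-3 mol (1:1 ratio)
n(NaHCO3) in the whole flask = 6.508 × 10^-3 × 100.0/10.00 = 0.06508 mol
mass of NaHCO3 = 0.06508 × 84.01 = 5.467 g

5.467 g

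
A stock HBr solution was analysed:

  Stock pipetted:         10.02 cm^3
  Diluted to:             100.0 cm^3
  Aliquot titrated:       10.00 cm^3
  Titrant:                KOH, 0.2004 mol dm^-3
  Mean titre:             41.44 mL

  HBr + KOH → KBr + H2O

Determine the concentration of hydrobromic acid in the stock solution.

8.288 mol/L

n(KOH) = 0.04144 × 0.2004 = 8.305 × 10^-3 mol
n(HBr) in the aliquot = 8.305 × 10^-3 mol (1:1 ratio)
[HBr]_dilute = 8.305 × 10^-3 / 0.01000 = 0.8305 mol/L
Dilution factor = 100.0 / 10.02 = 9.980
[HBr]_stock = 0.8305 × 9.980 = 8.288 mol/L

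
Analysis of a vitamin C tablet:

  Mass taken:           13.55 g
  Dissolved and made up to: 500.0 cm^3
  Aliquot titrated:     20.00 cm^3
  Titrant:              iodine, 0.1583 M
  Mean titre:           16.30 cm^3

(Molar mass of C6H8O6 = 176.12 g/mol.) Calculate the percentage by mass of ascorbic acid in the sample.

C6H8O6 + I2 → C6H6O6 + 2 HI
n(I2) per titration = 0.01630 × 0.1583 = 2.580 × 10^-3 mol
n(C6H8O6) in each aliquot = 2.580 × 10^-3 mol (1:1 ratio)
n(C6H8O6) in the whole flask = 2.580 × 10^-3 × 500.0/20.00 = 0.06451 mol
mass of C6H8O6 = 0.06451 × 176.12 = 11.36 g
% C6H8O6 = 11.36 / 13.55 × 100 = 83.85 %

83.85 %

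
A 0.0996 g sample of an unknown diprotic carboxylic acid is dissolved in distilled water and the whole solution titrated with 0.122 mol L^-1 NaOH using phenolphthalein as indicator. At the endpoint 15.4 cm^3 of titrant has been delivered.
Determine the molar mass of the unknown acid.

106 g/mol

n(NaOH) = 0.0154 L × 0.122 mol/L = 1.88 × 10^-3 mol
From the 1:2 ratio, n(H2A) = 1/2 × 1.88 × 10^-3 = 9.39 × 10^-4 mol
M = m / n = 0.0996 g / 9.39 × 10^-4 mol = 106 g/mol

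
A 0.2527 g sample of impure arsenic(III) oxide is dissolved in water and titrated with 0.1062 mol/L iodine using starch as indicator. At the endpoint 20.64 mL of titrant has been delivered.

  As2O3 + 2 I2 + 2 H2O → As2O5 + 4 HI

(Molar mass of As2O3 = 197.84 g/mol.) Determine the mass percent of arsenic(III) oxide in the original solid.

85.81 %

n(I2) = 0.02064 L × 0.1062 mol/L = 2.192 × 10^-3 mol
From the 1:2 ratio, n(As2O3) = 1/2 × 2.192 × 10^-3 = 1.096 × 10^-3 mol
mass of As2O3 = 1.096 × 10^-3 × 197.84 g/mol = 0.2168 g
% As2O3 = 0.2168 / 0.2527 × 100 = 85.81 %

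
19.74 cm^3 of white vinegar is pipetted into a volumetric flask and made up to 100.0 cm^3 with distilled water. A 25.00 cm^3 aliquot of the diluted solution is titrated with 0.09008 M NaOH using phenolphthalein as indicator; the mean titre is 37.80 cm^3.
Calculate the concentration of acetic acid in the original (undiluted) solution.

0.6900 M

CH3COOH + NaOH → CH3COONa + H2O
n(NaOH) = 0.03780 × 0.09008 = 3.405 × 10^-3 mol
n(CH3COOH) in the aliquot = 3.405 × 10^-3 mol (1:1 ratio)
[CH3COOH]_dilute = 3.405 × 10^-3 / 0.02500 = 0.1362 mol/L
Dilution factor = 100.0 / 19.74 = 5.066
[CH3COOH]_stock = 0.1362 × 5.066 = 0.6900 mol/L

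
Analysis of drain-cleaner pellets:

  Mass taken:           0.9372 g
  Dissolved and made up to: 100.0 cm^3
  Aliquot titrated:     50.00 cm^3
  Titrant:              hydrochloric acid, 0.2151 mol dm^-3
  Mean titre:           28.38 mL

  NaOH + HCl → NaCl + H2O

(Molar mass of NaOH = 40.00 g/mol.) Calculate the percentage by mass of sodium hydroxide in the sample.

52.11 %

n(HCl) per titration = 0.02838 × 0.2151 = 6.105 × 10^-3 mol
n(NaOH) in each aliquot = 6.105 × 10^-3 mol (1:1 ratio)
n(NaOH) in the whole flask = 6.105 × 10^-3 × 100.0/50.00 = 0.01221 mol
mass of NaOH = 0.01221 × 40.00 = 0.4884 g
% NaOH = 0.4884 / 0.9372 × 100 = 52.11 %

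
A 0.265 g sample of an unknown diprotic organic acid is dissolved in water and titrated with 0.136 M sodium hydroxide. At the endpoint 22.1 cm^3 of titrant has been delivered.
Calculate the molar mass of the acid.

n(NaOH) = 0.0221 L × 0.136 mol/L = 3.01 × 10^-3 mol
From the 1:2 ratio, n(H2A) = 1/2 × 3.01 × 10^-3 = 1.50 × 10^-3 mol
M = m / n = 0.265 g / 1.50 × 10^-3 mol = 176 g/mol

176 g/mol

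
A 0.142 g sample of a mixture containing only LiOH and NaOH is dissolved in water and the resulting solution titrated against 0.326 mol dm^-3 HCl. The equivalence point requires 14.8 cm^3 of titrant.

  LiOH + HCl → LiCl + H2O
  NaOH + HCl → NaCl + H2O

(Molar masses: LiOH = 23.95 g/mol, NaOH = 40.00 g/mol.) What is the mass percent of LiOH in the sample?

53.6 %

n(HCl) = 0.0148 × 0.326 = 4.82 × 10^-3 mol
Let x = n(LiOH), y = n(NaOH).
Titrant: 1x + 1y = 4.82 × 10^-3;  mass: 23.95x + 40.00y = 0.142
Solving, x = 3.18 × 10^-3 mol, y = 1.65 × 10^-3 mol
mass of LiOH = 3.18 × 10^-3 × 23.95 = 0.0761 g
% LiOH = 0.0761 / 0.142 × 100 = 53.6 %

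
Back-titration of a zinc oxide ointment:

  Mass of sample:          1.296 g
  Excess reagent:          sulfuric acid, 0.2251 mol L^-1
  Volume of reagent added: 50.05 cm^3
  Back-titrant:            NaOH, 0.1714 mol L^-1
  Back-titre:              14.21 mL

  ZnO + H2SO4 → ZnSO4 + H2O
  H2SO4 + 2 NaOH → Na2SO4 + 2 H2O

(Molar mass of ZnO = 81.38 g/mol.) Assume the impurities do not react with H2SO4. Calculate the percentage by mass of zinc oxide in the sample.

n(H2SO4) added = 0.05005 × 0.2251 = 0.01127 mol
n(NaOH) used in back-titration = 0.01421 × 0.1714 = 2.436 × 10^-3 mol
From the 1:2 ratio, n(H2SO4) left over = 1/2 × 2.436 × 10^-3 = 1.218 × 10^-3 mol
n(H2SO4) consumed by analyte = 0.01127 − 1.218 × 10^-3 = 0.01005 mol
n(ZnO) = 0.01005 mol (1:1 ratio)
mass of ZnO = 0.01005 × 81.38 = 0.8177 g
% ZnO = 0.8177 / 1.296 × 100 = 63.10 %

63.10 %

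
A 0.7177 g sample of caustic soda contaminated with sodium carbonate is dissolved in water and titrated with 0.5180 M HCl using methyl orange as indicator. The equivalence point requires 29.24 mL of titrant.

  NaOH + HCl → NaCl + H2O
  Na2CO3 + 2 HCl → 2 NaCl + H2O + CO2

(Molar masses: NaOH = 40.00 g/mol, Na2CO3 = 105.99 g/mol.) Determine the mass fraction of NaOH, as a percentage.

n(HCl) = 0.02924 × 0.5180 = 0.01515 mol
Let x = n(NaOH), y = n(Na2CO3).
Titrant: 1x + 2y = 0.01515;  mass: 40.00x + 105.99y = 0.7177
Solving, x = 6.539 × 10^-3 mol, y = 4.303 × 10^-3 mol
mass of NaOH = 6.539 × 10^-3 × 40.00 = 0.2616 g
% NaOH = 0.2616 / 0.7177 × 100 = 36.45 %

36.45 %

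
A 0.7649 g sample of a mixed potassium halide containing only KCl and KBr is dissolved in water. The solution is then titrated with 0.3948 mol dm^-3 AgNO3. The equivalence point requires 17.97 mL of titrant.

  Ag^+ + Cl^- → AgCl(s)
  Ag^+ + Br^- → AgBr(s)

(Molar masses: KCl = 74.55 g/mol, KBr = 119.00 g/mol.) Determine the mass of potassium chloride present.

n(AgNO3) = 0.01797 × 0.3948 = 7.095 × 10^-3 mol
Let x = n(KCl), y = n(KBr).
Titrant: 1x + 1y = 7.095 × 10^-3;  mass: 74.55x + 119.00y = 0.7649
Solving, x = 1.785 × 10^-3 mol, y = 5.309 × 10^-3 mol
mass of KCl = 1.785 × 10^-3 × 74.55 = 0.1331 g

0.1331 g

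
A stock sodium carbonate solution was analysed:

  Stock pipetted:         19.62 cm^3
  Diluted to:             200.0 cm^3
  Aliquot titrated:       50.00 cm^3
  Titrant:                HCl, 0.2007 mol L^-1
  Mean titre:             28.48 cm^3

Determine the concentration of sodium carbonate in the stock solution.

0.5827 mol/L

Na2CO3 + 2 HCl → 2 NaCl + H2O + CO2
n(HCl) = 0.02848 × 0.2007 = 5.716 × 10^-3 mol
From the 1:2 ratio, n(Na2CO3) in the aliquot = 1/2 × 5.716 × 10^-3 = 2.858 × 10^-3 mol
[Na2CO3]_dilute = 2.858 × 10^-3 / 0.05000 = 0.05716 mol/L
Dilution factor = 200.0 / 19.62 = 10.19
[Na2CO3]_stock = 0.05716 × 10.19 = 0.5827 mol/L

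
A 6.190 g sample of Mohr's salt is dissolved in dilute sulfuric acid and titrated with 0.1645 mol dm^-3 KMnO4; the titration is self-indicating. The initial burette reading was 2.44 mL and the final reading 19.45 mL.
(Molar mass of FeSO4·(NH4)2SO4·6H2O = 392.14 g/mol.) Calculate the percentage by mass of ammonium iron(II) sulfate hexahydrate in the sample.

88.63 %

MnO4^- + 5 Fe^2+ + 8 H^+ → Mn^2+ + 5 Fe^3+ + 4 H2O
n(KMnO4) = 0.01701 L × 0.1645 mol/L = 2.798 × 10^-3 mol
From the 5:1 ratio, n(FeSO4·(NH4)2SO4·6H2O) = 5/1 × 2.798 × 10^-3 = 0.01399 mol
mass of FeSO4·(NH4)2SO4·6H2O = 0.01399 × 392.14 g/mol = 5.486 g
% FeSO4·(NH4)2SO4·6H2O = 5.486 / 6.190 × 100 = 88.63 %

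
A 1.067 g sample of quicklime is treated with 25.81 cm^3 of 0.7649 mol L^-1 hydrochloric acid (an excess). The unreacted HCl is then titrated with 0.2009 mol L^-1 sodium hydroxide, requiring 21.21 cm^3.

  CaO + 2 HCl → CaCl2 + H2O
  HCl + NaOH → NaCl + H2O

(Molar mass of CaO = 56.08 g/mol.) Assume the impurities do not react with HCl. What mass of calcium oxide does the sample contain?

n(HCl) added = 0.02581 × 0.7649 = 0.01974 mol
n(NaOH) used in back-titration = 0.02121 × 0.2009 = 4.261 × 10^-3 mol
n(HCl) left over = 4.261 × 10^-3 mol (1:1 ratio)
n(HCl) consumed by analyte = 0.01974 − 4.261 × 10^-3 = 0.01548 mol
From the 1:2 ratio, n(CaO) = 1/2 × 0.01548 = 7.740 × 10^-3 mol
mass of CaO = 7.740 × 10^-3 × 56.08 = 0.4341 g

0.4341 g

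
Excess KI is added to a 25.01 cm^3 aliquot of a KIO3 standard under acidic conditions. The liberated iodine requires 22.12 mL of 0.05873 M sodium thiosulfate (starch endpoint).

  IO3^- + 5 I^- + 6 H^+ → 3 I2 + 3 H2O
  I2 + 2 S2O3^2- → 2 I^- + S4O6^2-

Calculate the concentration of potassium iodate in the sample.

n(S2O3^2-) = 0.02212 × 0.05873 = 1.299 × 10^-3 mol
n(I2) = n(S2O3^2-)/2 = 6.496 × 10^-4 mol
From the 1:3 ratio, n(IO3^-) in the aliquot = 1/3 × 6.496 × 10^-4 = 2.165 × 10^-4 mol
[IO3^-] = 2.165 × 10^-4 / 0.02501 = 0.008657 mol/L

0.008657 M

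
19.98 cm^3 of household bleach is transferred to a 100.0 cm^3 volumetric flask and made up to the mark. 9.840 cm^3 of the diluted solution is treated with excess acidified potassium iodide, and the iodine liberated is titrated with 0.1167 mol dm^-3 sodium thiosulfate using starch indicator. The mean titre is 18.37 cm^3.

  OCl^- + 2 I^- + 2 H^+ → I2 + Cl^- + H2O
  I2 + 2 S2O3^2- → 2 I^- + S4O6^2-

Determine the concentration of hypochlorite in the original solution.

n(S2O3^2-) = 0.01837 × 0.1167 = 2.144 × 10^-3 mol
n(I2) = n(S2O3^2-)/2 = 1.072 × 10^-3 mol
n(OCl^-) in the aliquot = 1.072 × 10^-3 mol (1:1 ratio)
[OCl^-]_dilute = 1.072 × 10^-3 / 0.009840 = 0.1089 mol/L
[OCl^-]_original = 0.1089 × 100.0/19.98 = 0.5452 mol/L

0.5452 mol/L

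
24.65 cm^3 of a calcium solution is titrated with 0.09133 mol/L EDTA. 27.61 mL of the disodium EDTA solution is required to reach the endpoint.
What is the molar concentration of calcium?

0.1023 mol/L

Ca^2+ + EDTA^4- → [Ca(EDTA)]^2-
n(EDTA) = 0.02761 L × 0.09133 mol/L = 2.522 × 10^-3 mol
n(Ca2+) = 2.522 × 10^-3 mol (1:1 mole ratio)
[Ca2+] = 2.522 × 10^-3 mol / 0.02465 L = 0.1023 mol/L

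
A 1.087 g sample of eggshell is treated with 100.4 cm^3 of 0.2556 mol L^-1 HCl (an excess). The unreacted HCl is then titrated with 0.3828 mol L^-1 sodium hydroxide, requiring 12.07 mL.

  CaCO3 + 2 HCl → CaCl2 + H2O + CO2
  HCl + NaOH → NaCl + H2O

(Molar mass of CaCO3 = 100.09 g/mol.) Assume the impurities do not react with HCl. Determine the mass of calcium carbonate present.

n(HCl) added = 0.1004 × 0.2556 = 0.02566 mol
n(NaOH) used in back-titration = 0.01207 × 0.3828 = 4.620 × 10^-3 mol
n(HCl) left over = 4.620 × 10^-3 mol (1:1 ratio)
n(HCl) consumed by analyte = 0.02566 − 4.620 × 10^-3 = 0.02104 mol
From the 1:2 ratio, n(CaCO3) = 1/2 × 0.02104 = 0.01052 mol
mass of CaCO3 = 0.01052 × 100.09 = 1.053 g

1.053 g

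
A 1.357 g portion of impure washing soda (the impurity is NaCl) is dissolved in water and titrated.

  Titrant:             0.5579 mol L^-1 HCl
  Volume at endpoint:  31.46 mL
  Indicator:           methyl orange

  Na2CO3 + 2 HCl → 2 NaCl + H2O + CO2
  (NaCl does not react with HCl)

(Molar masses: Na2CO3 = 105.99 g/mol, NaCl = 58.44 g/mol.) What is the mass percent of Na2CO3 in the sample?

n(HCl) = 0.03146 × 0.5579 = 0.01755 mol
Let x = n(Na2CO3), y = n(NaCl).
Titrant: 2x = 0.01755;  mass: 105.99x + 58.44y = 1.357
Solving, x = 8.776 × 10^-3 mol, y = 7.304 × 10^-3 mol
mass of Na2CO3 = 8.776 × 10^-3 × 105.99 = 0.9301 g
% Na2CO3 = 0.9301 / 1.357 × 100 = 68.54 %

68.54 %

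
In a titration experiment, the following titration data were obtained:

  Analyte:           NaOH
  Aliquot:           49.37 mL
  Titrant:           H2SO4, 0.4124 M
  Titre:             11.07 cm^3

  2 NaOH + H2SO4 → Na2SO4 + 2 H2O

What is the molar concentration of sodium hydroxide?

0.1849 M

n(H2SO4) = 0.01107 L × 0.4124 mol/L = 4.565 × 10^-3 mol
From the 2:1 mole ratio, n(NaOH) = 2/1 × 4.565 × 10^-3 = 9.131 × 10^-3 mol
[NaOH] = 9.131 × 10^-3 mol / 0.04937 L = 0.1849 mol/L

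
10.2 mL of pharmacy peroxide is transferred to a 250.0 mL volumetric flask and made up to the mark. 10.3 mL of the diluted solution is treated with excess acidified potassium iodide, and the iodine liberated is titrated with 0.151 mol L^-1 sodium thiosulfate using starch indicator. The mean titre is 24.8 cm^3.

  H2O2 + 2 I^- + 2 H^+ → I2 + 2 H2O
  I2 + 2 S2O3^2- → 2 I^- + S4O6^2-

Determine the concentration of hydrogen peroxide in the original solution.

4.46 mol/L

n(S2O3^2-) = 0.0248 × 0.151 = 3.74 × 10^-3 mol
n(I2) = n(S2O3^2-)/2 = 1.87 × 10^-3 mol
n(H2O2) in the aliquot = 1.87 × 10^-3 mol (1:1 ratio)
[H2O2]_dilute = 1.87 × 10^-3 / 0.0103 = 0.182 mol/L
[H2O2]_original = 0.182 × 250.0/10.2 = 4.46 mol/L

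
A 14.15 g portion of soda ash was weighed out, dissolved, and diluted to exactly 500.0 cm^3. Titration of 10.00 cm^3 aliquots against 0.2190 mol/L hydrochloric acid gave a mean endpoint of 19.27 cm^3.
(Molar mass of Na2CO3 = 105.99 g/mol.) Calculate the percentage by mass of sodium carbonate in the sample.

Na2CO3 + 2 HCl → 2 NaCl + H2O + CO2
n(HCl) per titration = 0.01927 × 0.2190 = 4.220 × 10^-3 mol
From the 1:2 ratio, n(Na2CO3) in each aliquot = 1/2 × 4.220 × 10^-3 = 2.110 × 10^-3 mol
n(Na2CO3) in the whole flask = 2.110 × 10^-3 × 500.0/10.00 = 0.1055 mol
mass of Na2CO3 = 0.1055 × 105.99 = 11.18 g
% Na2CO3 = 11.18 / 14.15 × 100 = 79.03 %

79.03 %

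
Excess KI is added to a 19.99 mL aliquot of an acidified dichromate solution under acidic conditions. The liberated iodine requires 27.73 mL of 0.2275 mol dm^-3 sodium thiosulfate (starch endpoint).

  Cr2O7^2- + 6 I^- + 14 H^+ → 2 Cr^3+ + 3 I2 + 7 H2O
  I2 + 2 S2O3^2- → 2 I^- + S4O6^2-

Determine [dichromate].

0.05260 mol/L

n(S2O3^2-) = 0.02773 × 0.2275 = 6.309 × 10^-3 mol
n(I2) = n(S2O3^2-)/2 = 3.154 × 10^-3 mol
From the 1:3 ratio, n(Cr2O7^2-) in the aliquot = 1/3 × 3.154 × 10^-3 = 1.051 × 10^-3 mol
[Cr2O7^2-] = 1.051 × 10^-3 / 0.01999 = 0.05260 mol/L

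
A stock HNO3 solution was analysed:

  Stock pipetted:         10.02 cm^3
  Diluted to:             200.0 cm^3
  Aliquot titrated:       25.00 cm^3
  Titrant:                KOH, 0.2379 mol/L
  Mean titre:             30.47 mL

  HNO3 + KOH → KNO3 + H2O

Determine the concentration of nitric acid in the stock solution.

n(KOH) = 0.03047 × 0.2379 = 7.249 × 10^-3 mol
n(HNO3) in the aliquot = 7.249 × 10^-3 mol (1:1 ratio)
[HNO3]_dilute = 7.249 × 10^-3 / 0.02500 = 0.2900 mol/L
Dilution factor = 200.0 / 10.02 = 19.96
[HNO3]_stock = 0.2900 × 19.96 = 5.787 mol/L

5.787 mol/L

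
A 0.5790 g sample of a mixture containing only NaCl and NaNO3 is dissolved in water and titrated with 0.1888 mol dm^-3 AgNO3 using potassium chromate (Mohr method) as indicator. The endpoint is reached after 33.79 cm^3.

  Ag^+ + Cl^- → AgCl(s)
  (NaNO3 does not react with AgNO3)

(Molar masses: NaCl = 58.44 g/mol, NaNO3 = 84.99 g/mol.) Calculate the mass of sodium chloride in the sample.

0.3728 g

n(AgNO3) = 0.03379 × 0.1888 = 6.380 × 10^-3 mol
Let x = n(NaCl), y = n(NaNO3).
Titrant: 1x = 6.380 × 10^-3;  mass: 58.44x + 84.99y = 0.5790
Solving, x = 6.380 × 10^-3 mol, y = 2.426 × 10^-3 mol
mass of NaCl = 6.380 × 10^-3 × 58.44 = 0.3728 g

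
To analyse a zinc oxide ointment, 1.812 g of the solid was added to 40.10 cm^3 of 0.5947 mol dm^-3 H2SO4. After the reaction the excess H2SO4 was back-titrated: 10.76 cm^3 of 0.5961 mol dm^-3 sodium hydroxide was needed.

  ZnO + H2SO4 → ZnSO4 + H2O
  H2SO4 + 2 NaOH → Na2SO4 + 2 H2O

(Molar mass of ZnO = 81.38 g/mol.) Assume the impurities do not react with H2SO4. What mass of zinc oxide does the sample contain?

1.680 g

n(H2SO4) added = 0.04010 × 0.5947 = 0.02385 mol
n(NaOH) used in back-titration = 0.01076 × 0.5961 = 6.414 × 10^-3 mol
From the 1:2 ratio, n(H2SO4) left over = 1/2 × 6.414 × 10^-3 = 3.207 × 10^-3 mol
n(H2SO4) consumed by analyte = 0.02385 − 3.207 × 10^-3 = 0.02064 mol
n(ZnO) = 0.02064 mol (1:1 ratio)
mass of ZnO = 0.02064 × 81.38 = 1.680 g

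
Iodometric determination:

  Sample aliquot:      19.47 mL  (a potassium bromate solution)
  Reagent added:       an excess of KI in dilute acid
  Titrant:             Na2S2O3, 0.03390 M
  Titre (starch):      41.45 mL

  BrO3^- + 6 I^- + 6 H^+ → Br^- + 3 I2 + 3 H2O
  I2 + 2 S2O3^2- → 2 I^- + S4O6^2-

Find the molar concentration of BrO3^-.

0.01203 M

n(S2O3^2-) = 0.04145 × 0.03390 = 1.405 × 10^-3 mol
n(I2) = n(S2O3^2-)/2 = 7.026 × 10^-4 mol
From the 1:3 ratio, n(BrO3^-) in the aliquot = 1/3 × 7.026 × 10^-4 = 2.342 × 10^-4 mol
[BrO3^-] = 2.342 × 10^-4 / 0.01947 = 0.01203 mol/L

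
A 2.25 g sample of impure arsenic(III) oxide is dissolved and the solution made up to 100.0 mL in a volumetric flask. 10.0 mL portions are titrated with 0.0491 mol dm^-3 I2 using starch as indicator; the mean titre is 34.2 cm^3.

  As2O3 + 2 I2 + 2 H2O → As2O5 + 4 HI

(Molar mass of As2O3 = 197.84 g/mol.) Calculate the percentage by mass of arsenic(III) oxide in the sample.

n(I2) per titration = 0.0342 × 0.0491 = 1.68 × 10^-3 mol
From the 1:2 ratio, n(As2O3) in each aliquot = 1/2 × 1.68 × 10^-3 = 8.40 × 10^-4 mol
n(As2O3) in the whole flask = 8.40 × 10^-4 × 100.0/10.0 = 8.40 × 10^-3 mol
mass of As2O3 = 8.40 × 10^-3 × 197.84 = 1.66 g
% As2O3 = 1.66 / 2.25 × 100 = 73.8 %

73.8 %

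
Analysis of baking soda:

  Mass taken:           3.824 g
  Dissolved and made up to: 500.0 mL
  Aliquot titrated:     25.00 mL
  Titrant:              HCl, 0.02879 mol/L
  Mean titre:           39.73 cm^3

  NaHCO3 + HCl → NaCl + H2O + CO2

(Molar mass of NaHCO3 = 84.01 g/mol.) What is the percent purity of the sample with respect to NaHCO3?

50.26 %

n(HCl) per titration = 0.03973 × 0.02879 = 1.144 × 10^-3 mol
n(NaHCO3) in each aliquot = 1.144 × 10^-3 mol (1:1 ratio)
n(NaHCO3) in the whole flask = 1.144 × 10^-3 × 500.0/25.00 = 0.02288 mol
mass of NaHCO3 = 0.02288 × 84.01 = 1.922 g
% NaHCO3 = 1.922 / 3.824 × 100 = 50.26 %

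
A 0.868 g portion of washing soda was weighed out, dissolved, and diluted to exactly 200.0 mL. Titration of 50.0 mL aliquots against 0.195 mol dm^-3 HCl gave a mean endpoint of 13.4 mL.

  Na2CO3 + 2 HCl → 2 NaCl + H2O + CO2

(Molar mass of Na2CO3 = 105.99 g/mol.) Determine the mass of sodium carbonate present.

0.554 g

n(HCl) per titration = 0.0134 × 0.195 = 2.61 × 10^-3 mol
From the 1:2 ratio, n(Na2CO3) in each aliquot = 1/2 × 2.61 × 10^-3 = 1.31 × 10^-3 mol
n(Na2CO3) in the whole flask = 1.31 × 10^-3 × 200.0/50.0 = 5.23 × 10^-3 mol
mass of Na2CO3 = 5.23 × 10^-3 × 105.99 = 0.554 g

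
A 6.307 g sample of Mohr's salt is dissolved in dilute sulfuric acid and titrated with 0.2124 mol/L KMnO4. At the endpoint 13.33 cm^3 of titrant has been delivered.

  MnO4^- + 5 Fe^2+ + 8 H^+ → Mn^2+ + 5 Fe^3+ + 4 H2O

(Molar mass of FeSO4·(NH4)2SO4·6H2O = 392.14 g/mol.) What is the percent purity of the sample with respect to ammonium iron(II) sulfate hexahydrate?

n(KMnO4) = 0.01333 L × 0.2124 mol/L = 2.831 × 10^-3 mol
From the 5:1 ratio, n(FeSO4·(NH4)2SO4·6H2O) = 5/1 × 2.831 × 10^-3 = 0.01416 mol
mass of FeSO4·(NH4)2SO4·6H2O = 0.01416 × 392.14 g/mol = 5.551 g
% FeSO4·(NH4)2SO4·6H2O = 5.551 / 6.307 × 100 = 88.02 %

88.02 %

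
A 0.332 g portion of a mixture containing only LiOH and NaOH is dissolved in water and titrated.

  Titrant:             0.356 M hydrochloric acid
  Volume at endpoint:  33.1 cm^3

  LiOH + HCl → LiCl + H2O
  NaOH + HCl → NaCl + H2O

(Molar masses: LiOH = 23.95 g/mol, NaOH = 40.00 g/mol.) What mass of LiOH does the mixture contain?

n(HCl) = 0.0331 × 0.356 = 0.0118 mol
Let x = n(LiOH), y = n(NaOH).
Titrant: 1x + 1y = 0.0118;  mass: 23.95x + 40.00y = 0.332
Solving, x = 8.68 × 10^-3 mol, y = 3.10 × 10^-3 mol
mass of LiOH = 8.68 × 10^-3 × 23.95 = 0.208 g

0.208 g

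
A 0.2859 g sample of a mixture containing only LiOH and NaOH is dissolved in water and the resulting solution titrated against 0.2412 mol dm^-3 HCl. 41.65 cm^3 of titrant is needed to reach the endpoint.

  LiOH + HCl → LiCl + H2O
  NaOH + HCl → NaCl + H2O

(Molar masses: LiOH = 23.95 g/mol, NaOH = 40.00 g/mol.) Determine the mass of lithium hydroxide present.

0.1730 g

n(HCl) = 0.04165 × 0.2412 = 0.01005 mol
Let x = n(LiOH), y = n(NaOH).
Titrant: 1x + 1y = 0.01005;  mass: 23.95x + 40.00y = 0.2859
Solving, x = 7.224 × 10^-3 mol, y = 2.822 × 10^-3 mol
mass of LiOH = 7.224 × 10^-3 × 23.95 = 0.1730 g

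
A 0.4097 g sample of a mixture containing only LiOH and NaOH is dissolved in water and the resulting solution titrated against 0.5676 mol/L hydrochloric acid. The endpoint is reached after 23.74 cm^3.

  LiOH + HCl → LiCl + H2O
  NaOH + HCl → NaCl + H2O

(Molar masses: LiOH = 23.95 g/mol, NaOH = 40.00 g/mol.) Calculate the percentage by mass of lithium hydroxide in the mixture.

47.09 %

n(HCl) = 0.02374 × 0.5676 = 0.01347 mol
Let x = n(LiOH), y = n(NaOH).
Titrant: 1x + 1y = 0.01347;  mass: 23.95x + 40.00y = 0.4097
Solving, x = 8.056 × 10^-3 mol, y = 5.419 × 10^-3 mol
mass of LiOH = 8.056 × 10^-3 × 23.95 = 0.1929 g
% LiOH = 0.1929 / 0.4097 × 100 = 47.09 %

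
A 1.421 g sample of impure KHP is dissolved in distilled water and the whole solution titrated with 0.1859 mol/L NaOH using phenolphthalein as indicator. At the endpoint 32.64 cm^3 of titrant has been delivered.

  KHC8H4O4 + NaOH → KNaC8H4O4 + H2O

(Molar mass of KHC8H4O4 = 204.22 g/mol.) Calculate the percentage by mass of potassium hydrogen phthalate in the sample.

87.20 %

n(NaOH) = 0.03264 L × 0.1859 mol/L = 6.068 × 10^-3 mol
n(KHC8H4O4) = 6.068 × 10^-3 mol (1:1 ratio)
mass of KHC8H4O4 = 6.068 × 10^-3 × 204.22 g/mol = 1.239 g
% KHC8H4O4 = 1.239 / 1.421 × 100 = 87.20 %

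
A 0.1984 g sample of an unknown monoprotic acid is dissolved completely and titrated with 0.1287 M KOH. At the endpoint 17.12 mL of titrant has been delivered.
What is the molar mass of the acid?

90.04 g/mol

n(KOH) = 0.01712 L × 0.1287 mol/L = 2.203 × 10^-3 mol
n(HA) = 2.203 × 10^-3 mol (1:1 ratio)
M = m / n = 0.1984 g / 2.203 × 10^-3 mol = 90.04 g/mol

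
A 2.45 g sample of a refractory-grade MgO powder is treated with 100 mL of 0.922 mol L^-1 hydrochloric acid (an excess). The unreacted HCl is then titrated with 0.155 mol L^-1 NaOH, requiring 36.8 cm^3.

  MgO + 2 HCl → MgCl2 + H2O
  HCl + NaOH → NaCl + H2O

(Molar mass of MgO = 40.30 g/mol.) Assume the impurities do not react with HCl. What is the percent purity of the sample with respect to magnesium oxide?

71.1 %

n(HCl) added = 0.100 × 0.922 = 0.0922 mol
n(NaOH) used in back-titration = 0.0368 × 0.155 = 5.70 × 10^-3 mol
n(HCl) left over = 5.70 × 10^-3 mol (1:1 ratio)
n(HCl) consumed by analyte = 0.0922 − 5.70 × 10^-3 = 0.0865 mol
From the 1:2 ratio, n(MgO) = 1/2 × 0.0865 = 0.0432 mol
mass of MgO = 0.0432 × 40.30 = 1.74 g
% MgO = 1.74 / 2.45 × 100 = 71.1 %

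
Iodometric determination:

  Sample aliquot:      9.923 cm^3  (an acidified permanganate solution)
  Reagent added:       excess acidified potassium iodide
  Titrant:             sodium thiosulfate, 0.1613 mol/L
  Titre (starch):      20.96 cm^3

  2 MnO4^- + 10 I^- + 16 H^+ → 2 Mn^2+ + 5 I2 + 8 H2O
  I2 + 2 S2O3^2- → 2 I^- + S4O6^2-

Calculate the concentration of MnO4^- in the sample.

0.06814 mol/L

n(S2O3^2-) = 0.02096 × 0.1613 = 3.381 × 10^-3 mol
n(I2) = n(S2O3^2-)/2 = 1.690 × 10^-3 mol
From the 2:5 ratio, n(MnO4^-) in the aliquot = 2/5 × 1.690 × 10^-3 = 6.762 × 10^-4 mol
[MnO4^-] = 6.762 × 10^-4 / 0.009923 = 0.06814 mol/L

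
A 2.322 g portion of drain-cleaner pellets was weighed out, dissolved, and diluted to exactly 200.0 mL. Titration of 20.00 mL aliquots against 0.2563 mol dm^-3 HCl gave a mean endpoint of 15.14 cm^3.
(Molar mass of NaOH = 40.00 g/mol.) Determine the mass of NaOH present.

1.552 g

NaOH + HCl → NaCl + H2O
n(HCl) per titration = 0.01514 × 0.2563 = 3.880 × 10^-3 mol
n(NaOH) in each aliquot = 3.880 × 10^-3 mol (1:1 ratio)
n(NaOH) in the whole flask = 3.880 × 10^-3 × 200.0/20.00 = 0.03880 mol
mass of NaOH = 0.03880 × 40.00 = 1.552 g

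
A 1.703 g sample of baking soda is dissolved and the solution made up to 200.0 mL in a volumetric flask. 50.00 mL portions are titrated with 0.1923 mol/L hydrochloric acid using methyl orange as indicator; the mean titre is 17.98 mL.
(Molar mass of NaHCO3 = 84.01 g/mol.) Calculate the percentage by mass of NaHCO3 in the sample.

NaHCO3 + HCl → NaCl + H2O + CO2
n(HCl) per titration = 0.01798 × 0.1923 = 3.458 × 10^-3 mol
n(NaHCO3) in each aliquot = 3.458 × 10^-3 mol (1:1 ratio)
n(NaHCO3) in the whole flask = 3.458 × 10^-3 × 200.0/50.00 = 0.01383 mol
mass of NaHCO3 = 0.01383 × 84.01 = 1.162 g
% NaHCO3 = 1.162 / 1.703 × 100 = 68.23 %

68.23 %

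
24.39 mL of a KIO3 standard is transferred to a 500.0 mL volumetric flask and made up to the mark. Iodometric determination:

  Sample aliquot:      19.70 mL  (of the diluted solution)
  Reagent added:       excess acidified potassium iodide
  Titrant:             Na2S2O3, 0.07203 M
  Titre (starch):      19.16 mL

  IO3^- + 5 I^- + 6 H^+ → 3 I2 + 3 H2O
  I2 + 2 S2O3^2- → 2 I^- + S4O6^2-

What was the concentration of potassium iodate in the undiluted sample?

0.2394 M

n(S2O3^2-) = 0.01916 × 0.07203 = 1.380 × 10^-3 mol
n(I2) = n(S2O3^2-)/2 = 6.900 × 10^-4 mol
From the 1:3 ratio, n(IO3^-) in the aliquot = 1/3 × 6.900 × 10^-4 = 2.300 × 10^-4 mol
[IO3^-]_dilute = 2.300 × 10^-4 / 0.01970 = 0.01168 mol/L
[IO3^-]_original = 0.01168 × 500.0/24.39 = 0.2394 mol/L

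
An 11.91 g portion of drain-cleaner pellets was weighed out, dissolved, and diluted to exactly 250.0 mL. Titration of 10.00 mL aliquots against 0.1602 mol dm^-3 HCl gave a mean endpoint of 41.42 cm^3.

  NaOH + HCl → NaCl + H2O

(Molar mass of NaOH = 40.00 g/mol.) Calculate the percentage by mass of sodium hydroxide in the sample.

n(HCl) per titration = 0.04142 × 0.1602 = 6.635 × 10^-3 mol
n(NaOH) in each aliquot = 6.635 × 10^-3 mol (1:1 ratio)
n(NaOH) in the whole flask = 6.635 × 10^-3 × 250.0/10.00 = 0.1659 mol
mass of NaOH = 0.1659 × 40.00 = 6.635 g
% NaOH = 6.635 / 11.91 × 100 = 55.71 %

55.71 %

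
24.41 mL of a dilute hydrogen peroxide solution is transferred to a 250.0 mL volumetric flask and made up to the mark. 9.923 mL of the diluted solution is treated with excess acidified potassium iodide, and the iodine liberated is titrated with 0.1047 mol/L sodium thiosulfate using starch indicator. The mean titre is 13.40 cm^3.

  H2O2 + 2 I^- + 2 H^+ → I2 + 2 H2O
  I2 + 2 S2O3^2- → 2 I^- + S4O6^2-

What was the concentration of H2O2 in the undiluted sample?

0.7240 mol/L

n(S2O3^2-) = 0.01340 × 0.1047 = 1.403 × 10^-3 mol
n(I2) = n(S2O3^2-)/2 = 7.015 × 10^-4 mol
n(H2O2) in the aliquot = 7.015 × 10^-4 mol (1:1 ratio)
[H2O2]_dilute = 7.015 × 10^-4 / 0.009923 = 0.07069 mol/L
[H2O2]_original = 0.07069 × 250.0/24.41 = 0.7240 mol/L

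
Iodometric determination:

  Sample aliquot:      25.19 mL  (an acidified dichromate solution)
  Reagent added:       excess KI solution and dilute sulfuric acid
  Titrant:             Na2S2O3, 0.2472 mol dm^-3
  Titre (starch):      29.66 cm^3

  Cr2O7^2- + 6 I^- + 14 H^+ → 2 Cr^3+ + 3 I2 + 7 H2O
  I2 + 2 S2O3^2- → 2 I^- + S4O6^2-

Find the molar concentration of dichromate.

0.04851 mol/L

n(S2O3^2-) = 0.02966 × 0.2472 = 7.332 × 10^-3 mol
n(I2) = n(S2O3^2-)/2 = 3.666 × 10^-3 mol
From the 1:3 ratio, n(Cr2O7^2-) in the aliquot = 1/3 × 3.666 × 10^-3 = 1.222 × 10^-3 mol
[Cr2O7^2-] = 1.222 × 10^-3 / 0.02519 = 0.04851 mol/L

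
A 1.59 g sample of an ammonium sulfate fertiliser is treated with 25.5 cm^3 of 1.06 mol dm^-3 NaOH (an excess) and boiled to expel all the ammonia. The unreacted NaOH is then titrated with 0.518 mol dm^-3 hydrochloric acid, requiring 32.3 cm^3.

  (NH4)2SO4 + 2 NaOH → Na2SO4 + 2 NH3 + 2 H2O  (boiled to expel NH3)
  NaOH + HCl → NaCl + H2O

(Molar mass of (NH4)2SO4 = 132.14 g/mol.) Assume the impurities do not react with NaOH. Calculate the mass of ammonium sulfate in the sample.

0.680 g

n(NaOH) added = 0.0255 × 1.06 = 0.0270 mol
n(HCl) used in back-titration = 0.0323 × 0.518 = 0.0167 mol
n(NaOH) left over = 0.0167 mol (1:1 ratio)
n(NaOH) consumed by analyte = 0.0270 − 0.0167 = 0.0103 mol
From the 1:2 ratio, n((NH4)2SO4) = 1/2 × 0.0103 = 5.15 × 10^-3 mol
mass of (NH4)2SO4 = 5.15 × 10^-3 × 132.14 = 0.680 g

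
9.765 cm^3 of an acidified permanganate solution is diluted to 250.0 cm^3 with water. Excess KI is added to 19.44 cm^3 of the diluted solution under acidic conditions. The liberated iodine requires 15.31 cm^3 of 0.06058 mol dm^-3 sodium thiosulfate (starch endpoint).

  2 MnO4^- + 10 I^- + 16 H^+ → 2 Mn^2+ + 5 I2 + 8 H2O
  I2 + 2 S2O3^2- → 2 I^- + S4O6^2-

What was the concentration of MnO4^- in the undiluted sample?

0.2443 mol/L

n(S2O3^2-) = 0.01531 × 0.06058 = 9.275 × 10^-4 mol
n(I2) = n(S2O3^2-)/2 = 4.637 × 10^-4 mol
From the 2:5 ratio, n(MnO4^-) in the aliquot = 2/5 × 4.637 × 10^-4 = 1.855 × 10^-4 mol
[MnO4^-]_dilute = 1.855 × 10^-4 / 0.01944 = 0.009542 mol/L
[MnO4^-]_original = 0.009542 × 250.0/9.765 = 0.2443 mol/L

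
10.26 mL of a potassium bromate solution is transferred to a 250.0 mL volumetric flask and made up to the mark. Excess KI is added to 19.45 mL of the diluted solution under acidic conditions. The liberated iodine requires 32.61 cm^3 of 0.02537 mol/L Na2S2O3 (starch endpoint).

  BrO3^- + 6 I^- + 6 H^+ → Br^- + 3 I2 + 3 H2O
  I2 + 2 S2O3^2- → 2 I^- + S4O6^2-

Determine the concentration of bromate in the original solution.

0.1727 mol/L

n(S2O3^2-) = 0.03261 × 0.02537 = 8.273 × 10^-4 mol
n(I2) = n(S2O3^2-)/2 = 4.137 × 10^-4 mol
From the 1:3 ratio, n(BrO3^-) in the aliquot = 1/3 × 4.137 × 10^-4 = 1.379 × 10^-4 mol
[BrO3^-]_dilute = 1.379 × 10^-4 / 0.01945 = 0.007089 mol/L
[BrO3^-]_original = 0.007089 × 250.0/10.26 = 0.1727 mol/L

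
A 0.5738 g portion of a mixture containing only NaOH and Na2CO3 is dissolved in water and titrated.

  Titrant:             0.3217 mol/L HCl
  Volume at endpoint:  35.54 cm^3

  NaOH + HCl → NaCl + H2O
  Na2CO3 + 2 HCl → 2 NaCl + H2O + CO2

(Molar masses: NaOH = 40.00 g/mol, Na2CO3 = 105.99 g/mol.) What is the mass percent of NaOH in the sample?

n(HCl) = 0.03554 × 0.3217 = 0.01143 mol
Let x = n(NaOH), y = n(Na2CO3).
Titrant: 1x + 2y = 0.01143;  mass: 40.00x + 105.99y = 0.5738
Solving, x = 2.470 × 10^-3 mol, y = 4.481 × 10^-3 mol
mass of NaOH = 2.470 × 10^-3 × 40.00 = 0.09882 g
% NaOH = 0.09882 / 0.5738 × 100 = 17.22 %

17.22 %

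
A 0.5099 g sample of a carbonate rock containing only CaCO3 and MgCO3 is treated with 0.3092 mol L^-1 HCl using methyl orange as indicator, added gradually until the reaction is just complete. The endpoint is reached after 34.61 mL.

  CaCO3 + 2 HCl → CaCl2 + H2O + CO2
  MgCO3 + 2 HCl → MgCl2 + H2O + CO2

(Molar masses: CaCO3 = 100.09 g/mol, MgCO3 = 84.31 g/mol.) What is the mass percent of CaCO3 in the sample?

73.12 %

n(HCl) = 0.03461 × 0.3092 = 0.01070 mol
Let x = n(CaCO3), y = n(MgCO3).
Titrant: 2x + 2y = 0.01070;  mass: 100.09x + 84.31y = 0.5099
Solving, x = 3.725 × 10^-3 mol, y = 1.626 × 10^-3 mol
mass of CaCO3 = 3.725 × 10^-3 × 100.09 = 0.3728 g
% CaCO3 = 0.3728 / 0.5099 × 100 = 73.12 %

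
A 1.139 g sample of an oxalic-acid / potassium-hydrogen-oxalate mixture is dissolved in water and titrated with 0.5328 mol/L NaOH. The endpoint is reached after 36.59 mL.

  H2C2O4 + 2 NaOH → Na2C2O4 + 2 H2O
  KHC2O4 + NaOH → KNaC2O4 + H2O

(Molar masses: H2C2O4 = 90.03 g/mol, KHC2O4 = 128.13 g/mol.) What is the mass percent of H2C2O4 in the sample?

n(NaOH) = 0.03659 × 0.5328 = 0.01950 mol
Let x = n(H2C2O4), y = n(KHC2O4).
Titrant: 2x + 1y = 0.01950;  mass: 90.03x + 128.13y = 1.139
Solving, x = 8.175 × 10^-3 mol, y = 3.145 × 10^-3 mol
mass of H2C2O4 = 8.175 × 10^-3 × 90.03 = 0.7360 g
% H2C2O4 = 0.7360 / 1.139 × 100 = 64.62 %

64.62 %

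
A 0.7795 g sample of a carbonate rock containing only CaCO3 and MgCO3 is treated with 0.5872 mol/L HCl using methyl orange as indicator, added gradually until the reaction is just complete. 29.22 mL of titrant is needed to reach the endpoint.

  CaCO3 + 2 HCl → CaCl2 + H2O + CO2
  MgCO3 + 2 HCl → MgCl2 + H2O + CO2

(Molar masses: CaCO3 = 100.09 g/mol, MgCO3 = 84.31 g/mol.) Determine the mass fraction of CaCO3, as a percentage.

n(HCl) = 0.02922 × 0.5872 = 0.01716 mol
Let x = n(CaCO3), y = n(MgCO3).
Titrant: 2x + 2y = 0.01716;  mass: 100.09x + 84.31y = 0.7795
Solving, x = 3.562 × 10^-3 mol, y = 5.017 × 10^-3 mol
mass of CaCO3 = 3.562 × 10^-3 × 100.09 = 0.3565 g
% CaCO3 = 0.3565 / 0.7795 × 100 = 45.73 %

45.73 %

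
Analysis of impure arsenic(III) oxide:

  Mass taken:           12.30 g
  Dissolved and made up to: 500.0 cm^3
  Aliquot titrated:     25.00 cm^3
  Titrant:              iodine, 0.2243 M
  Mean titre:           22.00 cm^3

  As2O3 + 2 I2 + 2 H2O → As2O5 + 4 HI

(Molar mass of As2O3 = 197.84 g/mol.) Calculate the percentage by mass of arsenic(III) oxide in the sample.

n(I2) per titration = 0.02200 × 0.2243 = 4.935 × 10^-3 mol
From the 1:2 ratio, n(As2O3) in each aliquot = 1/2 × 4.935 × 10^-3 = 2.467 × 10^-3 mol
n(As2O3) in the whole flask = 2.467 × 10^-3 × 500.0/25.00 = 0.04935 mol
mass of As2O3 = 0.04935 × 197.84 = 9.763 g
% As2O3 = 9.763 / 12.30 × 100 = 79.37 %

79.37 %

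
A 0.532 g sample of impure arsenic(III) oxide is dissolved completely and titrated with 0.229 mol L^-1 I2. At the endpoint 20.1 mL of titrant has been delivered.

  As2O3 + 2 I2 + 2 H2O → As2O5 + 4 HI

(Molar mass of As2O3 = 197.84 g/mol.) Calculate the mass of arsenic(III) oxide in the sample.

n(I2) = 0.0201 L × 0.229 mol/L = 4.60 × 10^-3 mol
From the 1:2 ratio, n(As2O3) = 1/2 × 4.60 × 10^-3 = 2.30 × 10^-3 mol
mass of As2O3 = 2.30 × 10^-3 × 197.84 g/mol = 0.455 g

0.455 g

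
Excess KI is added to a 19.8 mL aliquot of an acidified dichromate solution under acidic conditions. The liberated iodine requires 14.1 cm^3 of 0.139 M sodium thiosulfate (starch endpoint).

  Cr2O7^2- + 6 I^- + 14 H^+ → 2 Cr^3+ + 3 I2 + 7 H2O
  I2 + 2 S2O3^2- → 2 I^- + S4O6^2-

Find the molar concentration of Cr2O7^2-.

n(S2O3^2-) = 0.0141 × 0.139 = 1.96 × 10^-3 mol
n(I2) = n(S2O3^2-)/2 = 9.80 × 10^-4 mol
From the 1:3 ratio, n(Cr2O7^2-) in the aliquot = 1/3 × 9.80 × 10^-4 = 3.27 × 10^-4 mol
[Cr2O7^2-] = 3.27 × 10^-4 / 0.0198 = 0.0165 mol/L

0.0165 M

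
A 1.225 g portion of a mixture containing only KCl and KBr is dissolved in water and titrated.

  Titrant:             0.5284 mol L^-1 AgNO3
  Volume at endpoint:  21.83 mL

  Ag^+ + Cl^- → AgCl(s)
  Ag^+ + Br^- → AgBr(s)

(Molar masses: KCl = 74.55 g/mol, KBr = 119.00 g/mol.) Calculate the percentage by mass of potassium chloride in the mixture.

20.22 %

n(AgNO3) = 0.02183 × 0.5284 = 0.01153 mol
Let x = n(KCl), y = n(KBr).
Titrant: 1x + 1y = 0.01153;  mass: 74.55x + 119.00y = 1.225
Solving, x = 3.322 × 10^-3 mol, y = 8.213 × 10^-3 mol
mass of KCl = 3.322 × 10^-3 × 74.55 = 0.2477 g
% KCl = 0.2477 / 1.225 × 100 = 20.22 %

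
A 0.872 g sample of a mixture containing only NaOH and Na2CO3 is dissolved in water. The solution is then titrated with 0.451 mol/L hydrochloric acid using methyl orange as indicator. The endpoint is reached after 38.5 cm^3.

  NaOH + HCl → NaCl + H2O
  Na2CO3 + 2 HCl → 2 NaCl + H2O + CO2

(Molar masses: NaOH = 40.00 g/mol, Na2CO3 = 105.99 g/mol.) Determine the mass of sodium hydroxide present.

0.148 g

n(HCl) = 0.0385 × 0.451 = 0.0174 mol
Let x = n(NaOH), y = n(Na2CO3).
Titrant: 1x + 2y = 0.0174;  mass: 40.00x + 105.99y = 0.872
Solving, x = 3.71 × 10^-3 mol, y = 6.83 × 10^-3 mol
mass of NaOH = 3.71 × 10^-3 × 40.00 = 0.148 g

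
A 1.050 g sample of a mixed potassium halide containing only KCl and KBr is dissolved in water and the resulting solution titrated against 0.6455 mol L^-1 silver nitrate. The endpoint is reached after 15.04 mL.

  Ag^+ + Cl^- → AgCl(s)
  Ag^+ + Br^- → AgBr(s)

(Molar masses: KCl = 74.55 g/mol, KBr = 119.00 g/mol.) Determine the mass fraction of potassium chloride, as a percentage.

n(AgNO3) = 0.01504 × 0.6455 = 9.708 × 10^-3 mol
Let x = n(KCl), y = n(KBr).
Titrant: 1x + 1y = 9.708 × 10^-3;  mass: 74.55x + 119.00y = 1.050
Solving, x = 2.369 × 10^-3 mol, y = 7.340 × 10^-3 mol
mass of KCl = 2.369 × 10^-3 × 74.55 = 0.1766 g
% KCl = 0.1766 / 1.050 × 100 = 16.82 %

16.82 %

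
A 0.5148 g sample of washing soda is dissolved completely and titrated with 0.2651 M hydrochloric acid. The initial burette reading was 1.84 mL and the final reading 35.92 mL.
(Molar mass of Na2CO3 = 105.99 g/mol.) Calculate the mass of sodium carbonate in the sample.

0.4788 g

Na2CO3 + 2 HCl → 2 NaCl + H2O + CO2
n(HCl) = 0.03408 L × 0.2651 mol/L = 9.035 × 10^-3 mol
From the 1:2 ratio, n(Na2CO3) = 1/2 × 9.035 × 10^-3 = 4.517 × 10^-3 mol
mass of Na2CO3 = 4.517 × 10^-3 × 105.99 g/mol = 0.4788 g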